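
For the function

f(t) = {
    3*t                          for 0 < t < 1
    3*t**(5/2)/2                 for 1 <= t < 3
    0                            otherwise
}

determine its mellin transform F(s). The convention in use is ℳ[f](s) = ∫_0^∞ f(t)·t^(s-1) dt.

decompose at 1; ℳ[f](s) sums the 2 pieces' integrals
on [0, 1): add ∫ 3*t·t^(s-1) dt
segment [1, 3) carries 3*t**(5/2)/2; integrate it

3*(3**(s + 5/2)*(s + 1) + s + 4)/((s + 1)*(2*s + 5))
  Re(s) > -1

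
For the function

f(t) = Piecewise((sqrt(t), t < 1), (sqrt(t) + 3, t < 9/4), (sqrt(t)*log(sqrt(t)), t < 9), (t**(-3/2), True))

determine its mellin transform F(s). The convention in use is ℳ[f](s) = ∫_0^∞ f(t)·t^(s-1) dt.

the power substitution comes off first: t on [0, 1); t + 3 on [1, 3/2); t*log(t) on [3/2, 3); …
breakpoints 1, 9/4, 9: one integral from each of the 4 segments
∫ sqrt(t)·t^(s-1) over [0, 1)
over [1, 9/4), the kernel integral of (sqrt(t) + 3) enters the sum
piece [9/4, 9): integrate sqrt(t)*log(sqrt(t)) against the kernel
piece [9, ∞): integrate t**(-3/2) against the kernel

(-324*2**(2*s)*s*(2*s - 3)*(4*s**2 + 4*s + 1) - 162*2**(2*s)*(2*s - 3)*(4*s**2 + 4*s + 1) - 324*3**(2*s)*s**2*(2*s - 3)*(2*s + 1)*log(3) + 324*3**(2*s)*s**2*(2*s - 3)*(2*s + 1)*log(2) - 162*3**(2*s)*s*(2*s - 3)*(2*s + 1)*log(3) + 162*3**(2*s)*s*(2*s - 3)*(2*s + 1)*log(2) + 162*3**(2*s)*s*(2*s - 3)*(2*s + 1) + 486*3**(2*s)*s*(2*s - 3)*(4*s**2 + 4*s + 1) + 162*3**(2*s)*(2*s - 3)*(4*s**2 + 4*s + 1) + 648*6**(2*s)*s**2*(2*s - 3)*(2*s + 1)*log(3) - 324*6**(2*s)*s*(2*s - 3)*(2*s + 1) + 324*6**(2*s)*s*(2*s - 3)*(2*s + 1)*log(3) - 4*6**(2*s)*s*(2*s + 1)*(4*s**2 + 4*s + 1))/(54*2**(2*s)*s*(2*s - 3)*(2*s + 1)*(4*s**2 + 4*s + 1))
  -1/2 < Re(s) < 3/2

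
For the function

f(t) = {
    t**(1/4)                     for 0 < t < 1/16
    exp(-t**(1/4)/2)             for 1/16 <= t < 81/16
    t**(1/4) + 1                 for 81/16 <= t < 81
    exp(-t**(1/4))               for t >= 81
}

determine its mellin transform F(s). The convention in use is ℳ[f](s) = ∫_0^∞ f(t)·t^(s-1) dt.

(16*1296**s*s + 1296**s + 2**(4*s + 2)*s*(4*s + 1)*uppergamma(4*s, 3) + 2**(8*s + 2)*s*(4*s + 1)*uppergamma(4*s, 1/4) - 2**(8*s + 2)*s*(4*s + 1)*uppergamma(4*s, 3/4) - 10*81**s*s - 81**s + 2*s)/(16**s*s*(4*s + 1))
  Re(s) > -1/4

undo the power substitution: sqrt(t) on [0, 1/4); exp(-sqrt(t)/2) on [1/4, 9/4); sqrt(t) + 1 on [9/4, 9); …
the power substitution comes off first: t on [0, 1/2); exp(-t/2) on [1/2, 3/2); t + 1 on [3/2, 3); …
the 4 pieces separated at 1/16, 81/16, 81 each add one integral
the [0, 1/16) slice contributes ∫ t**(1/4)·t^(s-1) dt
∫ over [1/16, 81/16) of exp(-t**(1/4)/2)·t^(s-1) joins the sum
segment 81/16 to 81 holds (t**(1/4) + 1); add its integral
segment [81, ∞) carries exp(-t**(1/4)); integrate it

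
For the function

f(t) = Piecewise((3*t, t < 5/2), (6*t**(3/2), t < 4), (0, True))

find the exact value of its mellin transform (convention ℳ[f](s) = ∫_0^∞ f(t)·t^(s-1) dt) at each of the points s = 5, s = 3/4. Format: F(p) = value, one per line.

F(5) = 12786037/1664 - 46875*sqrt(10)/416
F(3/4) = -25*2**(3/4)*5**(1/4)/3 + 15*2**(1/4)*5**(3/4)/7 + 128*sqrt(2)/3

split f at 5/2: ℳ[f](s) collects 2 kernel integrals
over [0, 5/2), the kernel integral of 3*t enters the sum
segment [5/2, 4) carries 6*t**(3/2); integrate it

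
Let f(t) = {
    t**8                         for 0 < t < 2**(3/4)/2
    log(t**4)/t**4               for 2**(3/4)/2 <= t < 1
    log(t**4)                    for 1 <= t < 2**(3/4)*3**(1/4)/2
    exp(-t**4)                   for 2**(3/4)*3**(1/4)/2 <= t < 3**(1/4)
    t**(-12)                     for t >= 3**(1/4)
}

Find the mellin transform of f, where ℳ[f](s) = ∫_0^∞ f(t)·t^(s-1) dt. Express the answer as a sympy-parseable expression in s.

(27*2**(s/4)*s**2*(s/4 - 3)*(s/4 + 2)*(s**2/16 - s/2 + 1)*uppergamma(s/4, 3/2)/4 - 27*2**(s/4)*s**2*(s/4 - 3)*(s/4 + 2)*(s**2/16 - s/2 + 1)*uppergamma(s/4, 3)/4 - 27*2**(s/4)*s**2*(s/4 - 3)*(s/4 + 2)/4 + 108*2**(s/4)*(s/4 - 3)*(s/4 + 2)*(s**2/16 - s/2 + 1) - 27*3**(s/4)*s*(s/4 - 3)*(s/4 + 2)*(s**2/16 - s/2 + 1)*log(2) + 27*3**(s/4)*s*(s/4 - 3)*(s/4 + 2)*(s**2/16 - s/2 + 1)*log(3) - 108*3**(s/4)*(s/4 - 3)*(s/4 + 2)*(s**2/16 - s/2 + 1) - 6**(s/4)*s**2*(s/4 + 2)*(s**2/16 - s/2 + 1)/4 + 27*s**3*(s/4 - 3)*(s/4 + 2)*log(2)/8 - 27*s**2*(s/4 - 3)*(s/4 + 2)*log(2)/2 + 27*s**2*(s/4 - 3)*(s/4 + 2)/2 + 27*s**2*(s/4 - 3)*(s**2/16 - s/2 + 1)/16)/(27*2**(s/4)*s**2*(s/4 - 3)*(s/4 + 2)*(s**2/16 - s/2 + 1))
  -8 < Re(s) < 12

undo the power substitution: t**4 on [0, sqrt(2)/2); log(t**2)/t**2 on [sqrt(2)/2, 1); log(t**2) on [1, sqrt(6)/2); …
invert the power substitution to get t**2 on [0, 1/2); log(t)/t on [1/2, 1); log(t) on [1, 3/2); …
linearity at 2**(3/4)/2, 1, 2**(3/4)*3**(1/4)/2, 3**(1/4) turns ℳ[f](s) into 5 summed integrals
∫ t**8·t^(s-1) over [0, 2**(3/4)/2)
between 2**(3/4)/2 and 1 the integrand is log(t**4)/t**4·t^(s-1)
[1, 2**(3/4)*3**(1/4)/2) adds the kernel integral of log(t**4)
segment [2**(3/4)*3**(1/4)/2, 3**(1/4)) carries exp(-t**4); integrate it
[3**(1/4), ∞) adds the kernel integral of t**(-12)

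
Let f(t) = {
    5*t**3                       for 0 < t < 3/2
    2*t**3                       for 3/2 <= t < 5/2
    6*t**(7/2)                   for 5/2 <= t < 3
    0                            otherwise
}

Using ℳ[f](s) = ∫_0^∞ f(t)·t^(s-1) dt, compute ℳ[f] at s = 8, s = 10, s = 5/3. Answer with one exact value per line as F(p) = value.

breakpoints 3/2, 5/2: one integral from each of the 3 segments
on [0, 3/2) integrate f = 5*t**3 against the kernel
∫ 2*t**3·t^(s-1) over [3/2, 5/2)
∫ over [5/2, 3) of 6*t**(7/2)·t^(s-1) joins the sum

F(8) = -146484375*sqrt(10)/23552 + 98187691/22528 + 2125764*sqrt(3)/23
F(10) = -1220703125*sqrt(10)/36864 + 2446189219/106496 + 708588*sqrt(3)
F(5/3) = -28125*2**(5/6)*5**(1/6)/496 + 729*2**(1/3)*3**(2/3)/448 + 1875*2**(1/3)*5**(2/3)/224 + 8748*3**(1/6)/31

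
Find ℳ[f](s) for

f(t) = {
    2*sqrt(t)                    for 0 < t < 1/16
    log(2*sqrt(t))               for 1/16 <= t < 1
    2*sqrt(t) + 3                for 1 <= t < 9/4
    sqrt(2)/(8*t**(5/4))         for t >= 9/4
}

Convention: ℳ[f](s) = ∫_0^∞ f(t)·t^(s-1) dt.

invert the power substitution to get 2*t on [0, 1/4); log(2*t) on [1/4, 1); 2*t + 3 on [1, 3/2); …
strip the common scale on t: t on [0, 1/2); log(t) on [1/2, 2); t + 3 on [2, 3); …
f breaks at 1/16, 1, 9/4 into 4 integrals to sum
segment [0, 1/16) carries 2*sqrt(t); integrate it
over [1/16, 1), the kernel integral of log(2*sqrt(t)) enters the sum
between 1 and 9/4 the integrand is (2*sqrt(t) + 3)·t^(s-1)
segment [9/4, ∞) carries sqrt(2)/(8*t**(5/4)); integrate it

(-1080*2**(4*s)*s**2*(4*s - 5) + 108*2**(4*s)*s*(2*s + 1)*(4*s - 5)*log(2) - 324*2**(4*s)*s*(4*s - 5) - 54*2**(4*s)*(2*s + 1)*(4*s - 5) - 16*sqrt(3)*6**(2*s)*s**2*(2*s + 1) + 1296*6**(2*s)*s**2*(4*s - 5) + 324*6**(2*s)*s*(4*s - 5) + 108*s**2*(4*s - 5) + 108*s*(2*s + 1)*(4*s - 5)*log(2) + (4*s - 5)*(108*s + 54))/(108*2**(4*s)*s**2*(2*s + 1)*(4*s - 5))
  -1/2 < Re(s) < 5/4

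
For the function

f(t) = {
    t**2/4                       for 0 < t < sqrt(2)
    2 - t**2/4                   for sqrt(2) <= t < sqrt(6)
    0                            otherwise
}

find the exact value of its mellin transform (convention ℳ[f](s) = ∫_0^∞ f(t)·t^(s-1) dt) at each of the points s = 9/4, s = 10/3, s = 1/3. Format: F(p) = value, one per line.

F(9/4) = -200*2**(1/8)/153 + 164*6**(1/8)/51
F(10/3) = -33*2**(2/3)/40 + 153*6**(2/3)/80
F(1/3) = -39*2**(1/6)/7 + 75*6**(1/6)/14

reversing the common scale on t: t**2 on [0, sqrt(2)/2); 2 - t**2 on [sqrt(2)/2, sqrt(6)/2)
strip the power substitution: t on [0, 1/2); 2 - t on [1/2, 3/2)
linearity at sqrt(2) turns ℳ[f](s) into 2 summed integrals
piece [0, sqrt(2)): integrate t**2/4 against the kernel
on [sqrt(2), sqrt(6)) integrate f = (2 - t**2/4) against the kernel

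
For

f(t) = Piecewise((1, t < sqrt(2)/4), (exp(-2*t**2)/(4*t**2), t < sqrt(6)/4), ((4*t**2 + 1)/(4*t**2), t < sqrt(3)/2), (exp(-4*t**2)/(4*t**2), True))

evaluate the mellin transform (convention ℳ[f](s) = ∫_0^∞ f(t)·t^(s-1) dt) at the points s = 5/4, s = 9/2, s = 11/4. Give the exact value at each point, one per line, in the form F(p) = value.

reversing the common scale on t: 1 on [0, sqrt(2)/2); exp(-t**2/2)/t**2 on [sqrt(2)/2, sqrt(6)/2); (t**2 + 1)/t**2 on [sqrt(6)/2, sqrt(3)); …
reversing the power substitution: 1 on [0, 1/2); exp(-t/2)/t on [1/2, 3/2); (t + 1)/t on [3/2, 3); …
reversing the shared t-power: t on [0, 1/2); exp(-t/2) on [1/2, 3/2); t + 1 on [3/2, 3); …
integrate the 4 segments split at sqrt(2)/4, sqrt(6)/4, sqrt(3)/2, then add the results
piece [0, sqrt(2)/4): integrate 1 against the kernel
∫ exp(-2*t**2)/(4*t**2)·t^(s-1) over [sqrt(2)/4, sqrt(6)/4)
for t in [sqrt(6)/4, sqrt(3)/2): the term is ∫ (4*t**2 + 1)/(4*t**2)·t^(s-1)
for t in [sqrt(3)/2, ∞): the term is ∫ exp(-4*t**2)/(4*t**2)·t^(s-1)

F(5/4) = 2**(1/8)*(-45*2**(1/4)*uppergamma(-3/8, 3/4) + 45*2**(5/8)*uppergamma(-3/8, 3) + 8*3**(5/8) + 45*2**(1/4)*uppergamma(-3/8, 1/4) + 72 + 32*6**(5/8))/360
F(9/2) = 2**(1/4)*(-99*3**(1/4) - 90*sqrt(2)*uppergamma(5/4, 3/4) + 45*2**(1/4)*uppergamma(5/4, 3) + 5 + 90*sqrt(2)*uppergamma(5/4, 1/4) + 288*6**(1/4))/2880
F(11/4) = 2**(7/8)*(-124*3**(3/8) - 33*2**(3/4)*uppergamma(3/8, 3/4) + 33*2**(3/8)*uppergamma(3/8, 3) + 12 + 33*2**(3/4)*uppergamma(3/8, 1/4) + 160*6**(3/8))/1056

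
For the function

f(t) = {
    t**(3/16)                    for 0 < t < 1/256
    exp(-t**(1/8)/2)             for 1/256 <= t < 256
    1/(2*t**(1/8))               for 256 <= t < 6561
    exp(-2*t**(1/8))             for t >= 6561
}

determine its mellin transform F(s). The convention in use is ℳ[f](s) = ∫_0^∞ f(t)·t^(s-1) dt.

back out the power substitution: t**(3/8) on [0, 1/16); exp(-t**(1/4)/2) on [1/16, 16); 1/(2*t**(1/4)) on [16, 81); …
remove the power substitution first: t**(3/4) on [0, 1/4); exp(-sqrt(t)/2) on [1/4, 4); 1/(2*sqrt(t)) on [4, 9); …
reversing the power substitution: t**(3/2) on [0, 1/2); exp(-t/2) on [1/2, 2); 1/(2*t) on [2, 3); …
slice at 1/256, 256, 6561, transform all 4 pieces, and sum them
between 0 and 1/256 the integrand is t**(3/16)·t^(s-1)
for t in [1/256, 256): the term is ∫ exp(-t**(1/8)/2)·t^(s-1)
segment [256, 6561) carries 1/(2*t**(1/8)); integrate it
on [6561, ∞) integrate f = exp(-2*t**(1/8)) against the kernel

2*(-3*110075314176**s*(16*s + 3) + 12*24**(8*s)*(8*s - 1)*(16*s + 3)*uppergamma(8*s, 1/4) - 12*24**(8*s)*(8*s - 1)*(16*s + 3)*uppergamma(8*s, 1) + 2*2821109907456**s*(16*s + 3) + 12*6**(8*s)*(8*s - 1)*(16*s + 3)*uppergamma(8*s, 6) + 6*sqrt(2)*6**(8*s)*(8*s - 1))/(3*429981696**s*(8*s - 1)*(16*s + 3))
  Re(s) > -3/16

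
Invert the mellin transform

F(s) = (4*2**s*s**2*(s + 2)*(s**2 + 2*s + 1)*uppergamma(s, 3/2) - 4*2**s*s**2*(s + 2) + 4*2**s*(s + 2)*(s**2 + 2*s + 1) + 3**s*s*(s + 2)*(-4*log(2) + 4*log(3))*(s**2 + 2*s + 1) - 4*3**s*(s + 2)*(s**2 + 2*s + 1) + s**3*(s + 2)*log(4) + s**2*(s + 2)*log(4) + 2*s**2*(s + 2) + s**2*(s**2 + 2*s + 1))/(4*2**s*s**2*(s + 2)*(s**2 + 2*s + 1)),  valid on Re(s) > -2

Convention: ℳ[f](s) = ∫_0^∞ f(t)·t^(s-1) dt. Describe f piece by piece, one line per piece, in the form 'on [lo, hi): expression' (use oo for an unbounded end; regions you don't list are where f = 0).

treat the 4 regions marked off by 1/2, 1, 3/2 separately and sum
on [0, 1/2): add ∫ t**2·t^(s-1) dt
piece [1/2, 1): integrate t*log(t) against the kernel
segment [1, 3/2) carries log(t); integrate it
on [3/2, ∞) integrate f = exp(-t) against the kernel

on [0, 1/2): t**2
on [1/2, 1): t*log(t)
on [1, 3/2): log(t)
on [3/2, oo): exp(-t)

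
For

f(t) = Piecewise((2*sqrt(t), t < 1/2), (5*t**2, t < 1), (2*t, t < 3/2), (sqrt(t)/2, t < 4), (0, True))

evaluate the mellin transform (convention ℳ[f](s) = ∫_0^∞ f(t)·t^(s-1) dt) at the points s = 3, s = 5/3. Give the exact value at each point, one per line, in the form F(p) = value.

F(3) = -27*sqrt(6)/112 + sqrt(2)/28 + 149/7
F(5/3) = -27*2**(5/6)*3**(1/6)/104 + 3*2**(5/6)/26 + 27/44 + 27*2**(1/3)*3**(2/3)/32 + 8253*2**(1/3)/2288

cuts at 1/2, 1, 3/2: linearity sums the 4 kernel integrals
on [0, 1/2): add ∫ 2*sqrt(t)·t^(s-1) dt
[1/2, 1) adds the kernel integral of 5*t**2
the [1, 3/2) slice contributes ∫ 2*t·t^(s-1) dt
on [3/2, 4) integrate f = sqrt(t)/2 against the kernel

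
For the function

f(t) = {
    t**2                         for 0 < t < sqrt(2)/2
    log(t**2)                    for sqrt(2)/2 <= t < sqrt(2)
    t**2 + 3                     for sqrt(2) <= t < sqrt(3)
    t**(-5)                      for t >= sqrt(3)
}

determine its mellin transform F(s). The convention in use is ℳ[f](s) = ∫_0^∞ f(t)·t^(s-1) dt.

remove the power substitution first: t on [0, 1/2); log(t) on [1/2, 2); t + 3 on [2, 3); …
summing 4 kernel integrals split by sqrt(2)/2, sqrt(2), sqrt(3) yields ℳ[f](s)
segment [0, sqrt(2)/2) carries t**2; integrate it
for t in [sqrt(2)/2, sqrt(2)): the term is ∫ log(t**2)·t^(s-1)
between sqrt(2) and sqrt(3) the integrand is (t**2 + 3)·t^(s-1)
∫ over [sqrt(3), ∞) of t**(-5)·t^(s-1) joins the sum

(-135*2**s*s**2*(s - 5)/2 + 27*2**s*s*(s/2 + 1)*(s - 5)*log(2) - 81*2**s*s*(s - 5) - 54*2**s*(s/2 + 1)*(s - 5) - sqrt(3)*6**(s/2)*s**2*(s/2 + 1) + 81*6**(s/2)*s**2*(s - 5) + 81*6**(s/2)*s*(s - 5) + 27*s**2*(s - 5)/4 + 27*s*(s/2 + 1)*(s - 5)*log(2) + (s - 5)*(27*s + 54))/(27*2**(s/2)*s**2*(s/2 + 1)*(s - 5))
  -2 < Re(s) < 5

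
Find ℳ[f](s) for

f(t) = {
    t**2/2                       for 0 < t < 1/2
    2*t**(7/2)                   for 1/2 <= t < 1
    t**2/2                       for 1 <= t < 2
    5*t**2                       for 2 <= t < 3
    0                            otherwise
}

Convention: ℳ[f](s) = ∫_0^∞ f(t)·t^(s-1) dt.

(-144*2**s*(2*s + 7) - 2*2**(1/2 - s)*(s + 2) + 360*3**s*(2*s + 7) + 24*s + 36 + (2*s + 7)/2**s)/(8*(s + 2)*(2*s + 7))
  Re(s) > -2

integrate the 4 segments split at 1/2, 1, 2, then add the results
for t in [0, 1/2): the term is ∫ t**2/2·t^(s-1)
piece [1/2, 1): integrate 2*t**(7/2) against the kernel
∫ t**2/2·t^(s-1) over [1, 2)
[2, 3) adds the kernel integral of 5*t**2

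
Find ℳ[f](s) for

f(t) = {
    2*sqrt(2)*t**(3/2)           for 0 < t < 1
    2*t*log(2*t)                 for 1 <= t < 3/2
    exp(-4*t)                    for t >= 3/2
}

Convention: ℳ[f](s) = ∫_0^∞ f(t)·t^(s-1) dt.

(-12**s*s*(2*s + 3)*log(4) - 12**s*(2*s + 3)*log(4) + 12**s*(4*s + 6) + 12**s*sqrt(2)*(4*s**2 + 8*s + 4) + 3*18**s*s*(2*s + 3)*log(3) + 18**s*(-6*s - 9) + 3*18**s*(2*s + 3)*log(3) + 3**s*(2*s + 3)*(s**2 + 2*s + 1)*uppergamma(s, 6))/(12**s*(2*s + 3)*(s**2 + 2*s + 1))
  Re(s) > -3/2

peel off the common scale on t: t**(3/2) on [0, 2); t*log(t) on [2, 3); exp(-2*t) on [3, ∞)
breakpoints 1, 3/2: one integral from each of the 3 segments
on [0, 1) integrate f = 2*sqrt(2)*t**(3/2) against the kernel
segment [1, 3/2) carries 2*t*log(2*t); integrate it
∫ over [3/2, ∞) of exp(-4*t)·t^(s-1) joins the sum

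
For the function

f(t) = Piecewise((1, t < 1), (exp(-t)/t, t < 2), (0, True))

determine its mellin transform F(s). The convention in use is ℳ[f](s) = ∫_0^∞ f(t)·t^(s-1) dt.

undo the shared t-power: t on [0, 1); exp(-t) on [1, 2)
linearity at 1 turns ℳ[f](s) into 2 summed integrals
for t in [0, 1): the term is ∫ 1·t^(s-1)
piece [1, 2): integrate exp(-t)/t against the kernel

uppergamma(s - 1, 1) - uppergamma(s - 1, 2) + 1/s
  Re(s) > 0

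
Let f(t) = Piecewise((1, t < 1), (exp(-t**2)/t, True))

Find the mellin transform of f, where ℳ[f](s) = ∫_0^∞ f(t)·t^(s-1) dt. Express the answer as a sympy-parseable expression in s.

back out the shared t-power: t on [0, 1); exp(-t**2) on [1, ∞)
strip the power substitution: sqrt(t) on [0, 1); exp(-t) on [1, ∞)
the 2 pieces separated at 1 each add one integral
over [0, 1), the kernel integral of 1 enters the sum
segment [1, ∞) carries exp(-t**2)/t; integrate it

(s*uppergamma(s/2 - 1/2, 1)/2 + 1)/s
  Re(s) > 0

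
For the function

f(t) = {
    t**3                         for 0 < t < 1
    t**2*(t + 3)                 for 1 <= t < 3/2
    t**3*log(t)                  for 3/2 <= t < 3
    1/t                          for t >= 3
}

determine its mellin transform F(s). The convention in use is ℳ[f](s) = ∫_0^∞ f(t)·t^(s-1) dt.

the shared t-power comes off first: t on [0, 1); t + 3 on [1, 3/2); t*log(t) on [3/2, 3); …
f breaks at 1, 3/2, 3 into 4 integrals to sum
on [0, 1): add ∫ t**3·t^(s-1) dt
∫ over [1, 3/2) of t**2*(t + 3)·t^(s-1) joins the sum
on [3/2, 3) integrate f = t**3*log(t) against the kernel
on [3, ∞): add ∫ 1/t·t^(s-1) dt

2**(-s - 2)*(-162*2**(s + 2)*(s - 1)*(s + 2)*(2*s + (s + 2)**2 + 5) - 162*2**(s + 2)*(s - 1)*(2*s + (s + 2)**2 + 5) - 81*3**(s + 2)*(s - 1)*(s + 2)**2*(s + 3)*log(3) + 81*3**(s + 2)*(s - 1)*(s + 2)**2*(s + 3)*log(2) - 81*3**(s + 2)*(s - 1)*(s + 2)*(s + 3)*log(3) + 81*3**(s + 2)*(s - 1)*(s + 2)*(s + 3)*log(2) + 81*3**(s + 2)*(s - 1)*(s + 2)*(s + 3) + 243*3**(s + 2)*(s - 1)*(s + 2)*(2*s + (s + 2)**2 + 5) + 162*3**(s + 2)*(s - 1)*(2*s + (s + 2)**2 + 5) + 162*6**(s + 2)*(s - 1)*(s + 2)**2*(s + 3)*log(3) - 162*6**(s + 2)*(s - 1)*(s + 2)*(s + 3) + 162*6**(s + 2)*(s - 1)*(s + 2)*(s + 3)*log(3) - 2*6**(s + 2)*(s + 2)*(s + 3)*(2*s + (s + 2)**2 + 5))/(54*(s - 1)*(s + 2)*(s + 3)*(2*s + (s + 2)**2 + 5))
  -3 < Re(s) < 1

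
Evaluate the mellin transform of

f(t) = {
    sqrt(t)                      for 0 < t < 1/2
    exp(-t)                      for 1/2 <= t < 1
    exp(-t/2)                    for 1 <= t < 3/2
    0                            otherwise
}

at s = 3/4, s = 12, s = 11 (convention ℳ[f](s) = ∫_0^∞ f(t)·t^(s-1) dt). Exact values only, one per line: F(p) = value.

F(3/4) = -2**(3/4)*uppergamma(3/4, 3/4) - uppergamma(3/4, 1) + 2**(3/4)/5 + uppergamma(3/4, 1/2) + 2**(3/4)*uppergamma(3/4, 1/2)
F(12) = -354434904271143*exp(-3/4)/1024 - 108505112*exp(-1) + sqrt(2)/102400 + 552203144321471*exp(-1/2)/2048
F(11) = -8055338729409*exp(-3/4)/512 - 9864101*exp(-1) + sqrt(2)/47104 + 12553134696189*exp(-1/2)/1024

the 3 pieces separated at 1/2, 1 each add one integral
∫ sqrt(t)·t^(s-1) over [0, 1/2)
[1/2, 1) adds the kernel integral of exp(-t)
the [1, 3/2) slice contributes ∫ exp(-t/2)·t^(s-1) dt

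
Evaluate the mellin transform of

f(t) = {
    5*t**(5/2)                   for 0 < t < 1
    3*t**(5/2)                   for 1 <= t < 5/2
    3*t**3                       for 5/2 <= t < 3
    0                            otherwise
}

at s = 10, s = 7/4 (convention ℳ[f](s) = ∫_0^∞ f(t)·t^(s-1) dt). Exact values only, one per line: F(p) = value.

F(10) = 29296875*sqrt(10)/4096 + 887999742809/2662400
F(7/4) = -1875*2**(1/4)*5**(3/4)/152 + 8/17 + 1875*2**(3/4)*5**(1/4)/136 + 972*3**(3/4)/19

split f at 1, 5/2: ℳ[f](s) collects 3 kernel integrals
for t in [0, 1): the term is ∫ 5*t**(5/2)·t^(s-1)
segment [1, 5/2) carries 3*t**(5/2); integrate it
[5/2, 3) adds the kernel integral of 3*t**3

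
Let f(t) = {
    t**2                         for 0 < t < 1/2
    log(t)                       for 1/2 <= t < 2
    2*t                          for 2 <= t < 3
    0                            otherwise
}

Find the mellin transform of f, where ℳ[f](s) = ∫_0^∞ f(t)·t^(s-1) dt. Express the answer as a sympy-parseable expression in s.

along the cuts 1/2, 2, ℳ[f](s) splits into 3 integrals
on [0, 1/2) integrate f = t**2 against the kernel
piece [1/2, 2): integrate log(t) against the kernel
between 2 and 3 the integrand is 2*t·t^(s-1)

(-16*2**(2*s)*s**2*(s + 2) + 4*2**(2*s)*s*(s + 1)*(s + 2)*log(2) - 4*2**(2*s)*(s + 1)*(s + 2) + 24*6**s*s**2*(s + 2) + s**2*(s + 1) + 4*s*(s + 1)*(s + 2)*log(2) + 4*(s + 1)*(s + 2))/(4*2**s*s**2*(s + 1)*(s + 2))
  Re(s) > -2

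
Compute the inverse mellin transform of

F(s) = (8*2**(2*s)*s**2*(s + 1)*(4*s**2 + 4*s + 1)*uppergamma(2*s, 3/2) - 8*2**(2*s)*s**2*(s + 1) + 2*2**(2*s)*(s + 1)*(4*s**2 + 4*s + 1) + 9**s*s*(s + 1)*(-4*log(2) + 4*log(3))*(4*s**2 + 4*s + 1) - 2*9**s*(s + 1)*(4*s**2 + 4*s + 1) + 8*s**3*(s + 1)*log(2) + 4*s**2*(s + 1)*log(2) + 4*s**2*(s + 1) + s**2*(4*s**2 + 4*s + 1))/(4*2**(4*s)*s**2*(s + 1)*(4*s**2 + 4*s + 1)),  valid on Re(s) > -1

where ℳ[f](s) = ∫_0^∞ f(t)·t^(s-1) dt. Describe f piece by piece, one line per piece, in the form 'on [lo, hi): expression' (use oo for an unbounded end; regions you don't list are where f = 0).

peel off the power substitution: 4*t**2 on [0, 1/4); 2*t*log(2*t) on [1/4, 1/2); log(2*t) on [1/2, 3/4); …
the common scale on t comes off first: t**2 on [0, 1/2); t*log(t) on [1/2, 1); log(t) on [1, 3/2); …
cuts at 1/16, 1/4, 9/16: linearity sums the 4 kernel integrals
over [0, 1/16), the kernel integral of 4*t enters the sum
∫ 2*sqrt(t)*log(2*sqrt(t))·t^(s-1) over [1/16, 1/4)
for t in [1/4, 9/16): the term is ∫ log(2*sqrt(t))·t^(s-1)
piece [9/16, ∞): integrate exp(-2*sqrt(t)) against the kernel

on [0, 1/16): 4*t
on [1/16, 1/4): 2*sqrt(t)*log(2*sqrt(t))
on [1/4, 9/16): log(2*sqrt(t))
on [9/16, oo): exp(-2*sqrt(t))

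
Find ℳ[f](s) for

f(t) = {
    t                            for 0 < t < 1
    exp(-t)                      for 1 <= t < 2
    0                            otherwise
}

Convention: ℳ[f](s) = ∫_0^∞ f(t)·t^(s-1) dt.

((s + 1)*uppergamma(s, 1) - (s + 1)*uppergamma(s, 2) + 1)/(s + 1)
  Re(s) > -1

breakpoints 1: one integral from each of the 2 segments
∫ over [0, 1) of t·t^(s-1) joins the sum
segment [1, 2) carries exp(-t); integrate it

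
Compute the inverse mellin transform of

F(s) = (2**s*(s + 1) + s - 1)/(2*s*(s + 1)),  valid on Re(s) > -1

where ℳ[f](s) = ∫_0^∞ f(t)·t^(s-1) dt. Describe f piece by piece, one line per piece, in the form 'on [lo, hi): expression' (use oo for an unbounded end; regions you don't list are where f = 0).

summing 2 kernel integrals split by 1 yields ℳ[f](s)
between 0 and 1 the integrand is t·t^(s-1)
on [1, 2) integrate f = 1/2 against the kernel

on [0, 1): t
on [1, 2): 1/2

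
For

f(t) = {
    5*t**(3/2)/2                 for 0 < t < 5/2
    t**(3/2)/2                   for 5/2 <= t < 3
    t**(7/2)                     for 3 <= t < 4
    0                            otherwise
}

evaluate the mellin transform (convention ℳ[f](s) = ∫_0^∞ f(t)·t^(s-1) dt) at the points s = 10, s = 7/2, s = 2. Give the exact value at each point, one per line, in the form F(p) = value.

F(10) = -2539107*sqrt(3)/23 + 48828125*sqrt(10)/23552 + 268435456/27
F(7/2) = 1171243/560
F(2) = -3105*sqrt(3)/77 + 125*sqrt(10)/28 + 4096/11

cuts at 5/2, 3: linearity sums the 3 kernel integrals
∫ over [0, 5/2) of 5*t**(3/2)/2·t^(s-1) joins the sum
for t in [5/2, 3): the term is ∫ t**(3/2)/2·t^(s-1)
over [3, 4), the kernel integral of t**(7/2) enters the sum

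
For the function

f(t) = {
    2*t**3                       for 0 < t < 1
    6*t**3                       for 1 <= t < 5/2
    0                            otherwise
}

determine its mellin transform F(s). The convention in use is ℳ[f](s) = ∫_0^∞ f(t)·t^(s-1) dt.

treat the 2 regions marked off by 1 separately and sum
piece [0, 1): integrate 2*t**3 against the kernel
on [1, 5/2) integrate f = 6*t**3 against the kernel

2*(3*(5/2)**(s + 3) - 2)/(s + 3)
  Re(s) > -3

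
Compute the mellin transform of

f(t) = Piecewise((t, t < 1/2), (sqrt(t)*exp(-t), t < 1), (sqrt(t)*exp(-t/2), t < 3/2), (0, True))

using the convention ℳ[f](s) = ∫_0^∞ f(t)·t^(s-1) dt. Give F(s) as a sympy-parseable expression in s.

2**(-s - 3/2)*(2**(s + 3/2)*(s + 1)*uppergamma(s + 1/2, 1/2) - 2**(s + 3/2)*(s + 1)*uppergamma(s + 1/2, 1) + 2**(2*s + 2)*(s + 1)*uppergamma(s + 1/2, 1/2) - 2**(2*s + 2)*(s + 1)*uppergamma(s + 1/2, 3/4) + sqrt(2))/(s + 1)
  Re(s) > -1

the shared t-power comes off first: sqrt(t) on [0, 1/2); exp(-t) on [1/2, 1); exp(-t/2) on [1, 3/2)
summing 3 kernel integrals split by 1/2, 1 yields ℳ[f](s)
for t in [0, 1/2): the term is ∫ t·t^(s-1)
segment 1/2 to 1 holds sqrt(t)*exp(-t); add its integral
between 1 and 3/2 the integrand is sqrt(t)*exp(-t/2)·t^(s-1)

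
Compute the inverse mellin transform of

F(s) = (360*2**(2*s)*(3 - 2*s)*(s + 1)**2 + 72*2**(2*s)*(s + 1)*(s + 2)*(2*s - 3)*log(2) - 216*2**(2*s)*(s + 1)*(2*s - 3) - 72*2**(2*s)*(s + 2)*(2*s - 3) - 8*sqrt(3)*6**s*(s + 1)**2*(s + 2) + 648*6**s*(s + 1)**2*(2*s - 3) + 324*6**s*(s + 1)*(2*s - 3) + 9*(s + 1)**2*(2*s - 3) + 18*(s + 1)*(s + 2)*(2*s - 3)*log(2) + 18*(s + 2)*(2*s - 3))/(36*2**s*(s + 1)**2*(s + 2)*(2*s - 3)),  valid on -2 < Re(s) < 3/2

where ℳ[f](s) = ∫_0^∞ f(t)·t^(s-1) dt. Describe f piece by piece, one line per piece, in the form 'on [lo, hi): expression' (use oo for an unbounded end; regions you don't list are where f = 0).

remove the shared t-power first: t on [0, 1/2); log(t) on [1/2, 2); t + 3 on [2, 3); …
linearity at 1/2, 2, 3 turns ℳ[f](s) into 4 summed integrals
over [0, 1/2), the kernel integral of t**2 enters the sum
on [1/2, 2): add ∫ t*log(t)·t^(s-1) dt
[2, 3) adds the kernel integral of t*(t + 3)
∫ t**(-3/2)·t^(s-1) over [3, ∞)

on [0, 1/2): t**2
on [1/2, 2): t*log(t)
on [2, 3): t*(t + 3)
on [3, oo): t**(-3/2)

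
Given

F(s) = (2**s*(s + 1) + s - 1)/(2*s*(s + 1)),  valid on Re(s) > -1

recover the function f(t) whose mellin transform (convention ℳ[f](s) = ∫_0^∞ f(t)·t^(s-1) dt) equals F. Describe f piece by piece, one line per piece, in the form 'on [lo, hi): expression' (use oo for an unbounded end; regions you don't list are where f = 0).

on [0, 1): t
on [1, 2): 1/2

along the cuts 1, ℳ[f](s) splits into 2 integrals
on [0, 1): add ∫ t·t^(s-1) dt
between 1 and 2 the integrand is 1/2·t^(s-1)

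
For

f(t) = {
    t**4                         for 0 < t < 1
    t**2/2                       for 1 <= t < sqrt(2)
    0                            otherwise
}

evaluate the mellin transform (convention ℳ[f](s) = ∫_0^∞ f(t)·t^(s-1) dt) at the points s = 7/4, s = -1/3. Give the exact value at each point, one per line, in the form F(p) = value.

F(7/4) = 14/345 + 4*2**(7/8)/15
F(-1/3) = -3/110 + 3*2**(5/6)/10

back out the power substitution: t**2 on [0, 1); t/2 on [1, 2)
the shared t-power comes off first: t**3 on [0, 1); t**2/2 on [1, 2)
peel off the shared t-power: t on [0, 1); 1/2 on [1, 2)
f breaks at 1 into 2 integrals to sum
for t in [0, 1): the term is ∫ t**4·t^(s-1)
piece [1, sqrt(2)): integrate t**2/2 against the kernel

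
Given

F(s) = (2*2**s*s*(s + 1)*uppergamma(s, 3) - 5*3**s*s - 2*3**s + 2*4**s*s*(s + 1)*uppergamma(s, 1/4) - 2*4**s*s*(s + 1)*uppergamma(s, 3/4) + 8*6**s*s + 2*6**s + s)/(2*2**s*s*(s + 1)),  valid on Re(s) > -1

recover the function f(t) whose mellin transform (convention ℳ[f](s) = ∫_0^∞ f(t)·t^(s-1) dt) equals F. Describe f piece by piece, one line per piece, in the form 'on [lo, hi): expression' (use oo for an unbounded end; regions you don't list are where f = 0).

on [0, 1/2): t
on [1/2, 3/2): exp(-t/2)
on [3/2, 3): t + 1
on [3, oo): exp(-t)

decompose at 1/2, 3/2, 3; ℳ[f](s) sums the 4 pieces' integrals
∫ over [0, 1/2) of t·t^(s-1) joins the sum
for t in [1/2, 3/2): the term is ∫ exp(-t/2)·t^(s-1)
between 3/2 and 3 the integrand is (t + 1)·t^(s-1)
for t in [3, ∞): the term is ∫ exp(-t)·t^(s-1)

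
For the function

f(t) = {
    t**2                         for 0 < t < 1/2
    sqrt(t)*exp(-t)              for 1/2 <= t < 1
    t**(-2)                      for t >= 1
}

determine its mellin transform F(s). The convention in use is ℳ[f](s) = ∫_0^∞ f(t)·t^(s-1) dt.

strip the shared t-power: t**(3/2) on [0, 1/2); exp(-t) on [1/2, 1); t**(-5/2) on [1, ∞)
breakpoints 1/2, 1: one integral from each of the 3 segments
between 0 and 1/2 the integrand is t**2·t^(s-1)
segment 1/2 to 1 holds sqrt(t)*exp(-t); add its integral
on [1, ∞): add ∫ t**(-2)·t^(s-1) dt

(-2**(1 - s)/4 + s**2*uppergamma(s + 1/2, 1/2) - s**2*uppergamma(s + 1/2, 1) - s - 4*uppergamma(s + 1/2, 1/2) + 4*uppergamma(s + 1/2, 1) - 2 + s/(4*2**s))/(s**2 - 4)
  -2 < Re(s) < 2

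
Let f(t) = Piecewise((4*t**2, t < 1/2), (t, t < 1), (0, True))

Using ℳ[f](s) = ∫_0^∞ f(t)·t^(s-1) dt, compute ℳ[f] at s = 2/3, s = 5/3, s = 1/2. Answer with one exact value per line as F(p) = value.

the common scale on t comes off first: t**2 on [0, 1); t/2 on [1, 2)
remove the shared t-power first: t on [0, 1); 1/2 on [1, 2)
integrate the 2 segments split at 1/2, then add the results
on [0, 1/2) integrate f = 4*t**2 against the kernel
between 1/2 and 1 the integrand is t·t^(s-1)

F(2/3) = 3*2**(1/3)/80 + 3/5
F(5/3) = 15*2**(1/3)/704 + 3/8
F(1/2) = sqrt(2)/30 + 2/3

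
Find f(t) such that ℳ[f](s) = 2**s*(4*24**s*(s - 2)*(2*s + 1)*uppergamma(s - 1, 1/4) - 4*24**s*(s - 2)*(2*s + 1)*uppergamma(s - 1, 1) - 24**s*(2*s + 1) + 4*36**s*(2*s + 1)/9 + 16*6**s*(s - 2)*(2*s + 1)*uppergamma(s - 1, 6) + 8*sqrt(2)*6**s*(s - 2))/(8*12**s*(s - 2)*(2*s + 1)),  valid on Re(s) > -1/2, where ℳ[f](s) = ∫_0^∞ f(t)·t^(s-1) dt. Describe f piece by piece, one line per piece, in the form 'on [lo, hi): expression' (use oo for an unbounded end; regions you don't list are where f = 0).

on [0, 1): sqrt(2)*sqrt(t)/2
on [1, 4): 2*exp(-t/4)/t
on [4, 6): 2/t**2
on [6, oo): 2*exp(-t)/t

strip the common scale on t: sqrt(t) on [0, 1/2); exp(-t/2)/t on [1/2, 2); 1/(2*t**2) on [2, 3); …
undo the shared t-power: t**(3/2) on [0, 1/2); exp(-t/2) on [1/2, 2); 1/(2*t) on [2, 3); …
cuts at 1, 4, 6: linearity sums the 4 kernel integrals
over [0, 1), the kernel integral of sqrt(2)*sqrt(t)/2 enters the sum
segment 1 to 4 holds 2*exp(-t/4)/t; add its integral
on [4, 6): add ∫ 2/t**2·t^(s-1) dt
piece [6, ∞): integrate 2*exp(-t)/t against the kernel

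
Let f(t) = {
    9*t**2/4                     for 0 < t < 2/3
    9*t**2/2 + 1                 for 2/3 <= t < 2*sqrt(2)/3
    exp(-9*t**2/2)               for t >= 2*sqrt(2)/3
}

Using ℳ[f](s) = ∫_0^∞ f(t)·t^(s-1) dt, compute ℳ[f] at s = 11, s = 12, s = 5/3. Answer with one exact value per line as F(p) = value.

F(11) = (sqrt(2)*(135135*sqrt(pi)*exp(4)*erfc(2) + 9266972)/50664042 + (-98304 + 7471104*sqrt(2))*exp(4)/50664042)*exp(-4)
F(12) = 164608*exp(-4)/531441 + 74752/413343
F(5/3) = 3**(1/3)*(-192*2**(2/3) + 55*2**(5/6)*uppergamma(5/6, 4) + 744*sqrt(2))/990

undo the common scale on t: t**2 on [0, 1); 2*t**2 + 1 on [1, sqrt(2)); exp(-2*t**2) on [sqrt(2), ∞)
remove the power substitution first: t on [0, 1); 2*t + 1 on [1, 2); exp(-2*t) on [2, ∞)
breakpoints 2/3, 2*sqrt(2)/3: one integral from each of the 3 segments
over [0, 2/3), the kernel integral of 9*t**2/4 enters the sum
for t in [2/3, 2*sqrt(2)/3): the term is ∫ (9*t**2/2 + 1)·t^(s-1)
for t in [2*sqrt(2)/3, ∞): the term is ∫ exp(-9*t**2/2)·t^(s-1)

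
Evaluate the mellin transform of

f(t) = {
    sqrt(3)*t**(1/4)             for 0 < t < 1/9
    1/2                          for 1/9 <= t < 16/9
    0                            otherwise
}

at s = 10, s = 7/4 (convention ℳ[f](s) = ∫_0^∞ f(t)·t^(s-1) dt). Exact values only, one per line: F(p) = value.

F(10) = 9015995347771/571832641764
F(7/4) = 515*sqrt(3)/1134

strip the power substitution: sqrt(3)*sqrt(t) on [0, 1/3); 1/2 on [1/3, 4/3)
invert the common scale on t to get sqrt(t) on [0, 1); 1/2 on [1, 4)
invert the power substitution to get t on [0, 1); 1/2 on [1, 2)
along the cuts 1/9, ℳ[f](s) splits into 2 integrals
segment 0 to 1/9 holds sqrt(3)*t**(1/4); add its integral
∫ over [1/9, 16/9) of 1/2·t^(s-1) joins the sum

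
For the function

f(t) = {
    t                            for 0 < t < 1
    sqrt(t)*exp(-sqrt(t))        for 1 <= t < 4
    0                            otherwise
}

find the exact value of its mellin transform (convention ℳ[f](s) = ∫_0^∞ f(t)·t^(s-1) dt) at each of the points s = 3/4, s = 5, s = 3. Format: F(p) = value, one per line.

back out the shared t-power: sqrt(t) on [0, 1); exp(-sqrt(t)) on [1, 4)
remove the power substitution first: t on [0, 1); exp(-t) on [1, 2)
treat the 2 regions marked off by 1 separately and sum
segment [0, 1) carries t; integrate it
for t in [1, 4): the term is ∫ sqrt(t)*exp(-sqrt(t))·t^(s-1)

F(3/4) = (-98*sqrt(2) + (-21*sqrt(pi)*erfc(sqrt(2)) + 21*sqrt(pi)*erfc(1) + 8)*exp(2) + 70*E)*exp(-2)/14
F(5) = -53626368*exp(-2) + 1/6 + 19728202*exp(-1)
F(3) = -10592*exp(-2) + 1/4 + 3914*exp(-1)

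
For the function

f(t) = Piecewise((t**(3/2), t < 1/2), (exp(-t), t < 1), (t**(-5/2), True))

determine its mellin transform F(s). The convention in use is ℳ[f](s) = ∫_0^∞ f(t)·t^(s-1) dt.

along the cuts 1/2, 1, ℳ[f](s) splits into 3 integrals
∫ t**(3/2)·t^(s-1) over [0, 1/2)
segment [1/2, 1) carries exp(-t); integrate it
for t in [1, ∞): the term is ∫ t**(-5/2)·t^(s-1)

(2*2**s*(2*s - 5)*(2*s + 3)*uppergamma(s, 1/2) - 2*2**s*(2*s - 5)*(2*s + 3)*uppergamma(s, 1) - 4*2**s*(2*s + 3) + sqrt(2)*(2*s - 5))/(2*2**s*(2*s - 5)*(2*s + 3))
  -3/2 < Re(s) < 5/2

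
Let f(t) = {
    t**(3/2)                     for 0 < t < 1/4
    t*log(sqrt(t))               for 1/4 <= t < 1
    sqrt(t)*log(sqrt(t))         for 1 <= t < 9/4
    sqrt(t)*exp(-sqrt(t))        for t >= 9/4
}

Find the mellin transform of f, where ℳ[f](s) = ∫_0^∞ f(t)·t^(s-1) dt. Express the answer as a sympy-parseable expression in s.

invert the power substitution to get t**3 on [0, 1/2); t**2*log(t) on [1/2, 1); t*log(t) on [1, 3/2); …
strip the shared t-power: t**2 on [0, 1/2); t*log(t) on [1/2, 1); log(t) on [1, 3/2); …
along the cuts 1/4, 1, 9/4, ℳ[f](s) splits into 4 integrals
∫ t**(3/2)·t^(s-1) over [0, 1/4)
piece [1/4, 1): integrate t*log(sqrt(t)) against the kernel
∫ over [1, 9/4) of sqrt(t)*log(sqrt(t))·t^(s-1) joins the sum
segment [9/4, ∞) carries sqrt(t)*exp(-sqrt(t)); integrate it

(8*2**(2*s)*(2*s + 1)**2*(2*s + 3)*(4*s + (2*s + 1)**2 + 3)*uppergamma(2*s + 1, 3/2) - 8*2**(2*s)*(2*s + 1)**2*(2*s + 3) + 8*2**(2*s)*(2*s + 3)*(4*s + (2*s + 1)**2 + 3) - 12*3**(2*s)*(2*s + 3)*(4*s + (2*s + 1)**2 + 3) + 9**s*(2*s + 1)*(2*s + 3)*(-12*log(2) + 12*log(3))*(4*s + (2*s + 1)**2 + 3) + (2*s + 1)**3*(2*s + 3)*log(4) + (2*s + 1)**2*(2*s + 3)*log(4) + 2*(2*s + 1)**2*(2*s + 3) + (2*s + 1)**2*(4*s + (2*s + 1)**2 + 3))/(4*2**(2*s)*(2*s + 1)**2*(2*s + 3)*(4*s + (2*s + 1)**2 + 3))
  Re(s) > -3/2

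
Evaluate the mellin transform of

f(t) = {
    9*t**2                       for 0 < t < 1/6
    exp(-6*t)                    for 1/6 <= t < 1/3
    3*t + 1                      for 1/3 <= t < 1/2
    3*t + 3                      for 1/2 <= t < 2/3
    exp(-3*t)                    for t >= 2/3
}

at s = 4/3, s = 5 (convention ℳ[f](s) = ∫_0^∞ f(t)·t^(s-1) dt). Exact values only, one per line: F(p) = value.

peel off the common scale on t: 4*t**2 on [0, 1/4); exp(-4*t) on [1/4, 1/2); 2*t + 1 on [1/2, 3/4); …
invert the common scale on t to get t**2 on [0, 1/2); exp(-2*t) on [1/2, 1); t + 1 on [1, 3/2); …
breakpoints 1/6, 1/3, 1/2, 2/3: one integral from each of the 5 segments
∫ 9*t**2·t^(s-1) over [0, 1/6)
segment [1/6, 1/3) carries exp(-6*t); integrate it
the [1/3, 1/2) slice contributes ∫ (3*t + 1)·t^(s-1) dt
on [1/2, 2/3): add ∫ (3*t + 3)·t^(s-1) dt
segment [2/3, ∞) carries exp(-3*t); integrate it

F(4/3) = 6**(2/3)*(-1260*3**(1/3) - 660*2**(1/3) - 280*uppergamma(4/3, 2) + 21 + 280*uppergamma(4/3, 1) + 560*2**(1/3)*uppergamma(4/3, 2) + 3480*2**(2/3))/10080
F(5) = (9100*E + 729120 + 118557*exp(2))*exp(-2)/1088640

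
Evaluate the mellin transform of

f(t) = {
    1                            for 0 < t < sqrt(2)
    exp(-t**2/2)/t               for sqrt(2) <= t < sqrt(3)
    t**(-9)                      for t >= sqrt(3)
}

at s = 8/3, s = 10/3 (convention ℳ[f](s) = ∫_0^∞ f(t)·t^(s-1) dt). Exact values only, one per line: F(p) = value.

F(8/3) = -2**(5/6)*uppergamma(5/6, 3/2)/2 + 3**(5/6)/513 + 2**(5/6)*uppergamma(5/6, 1)/2 + 3*2**(1/3)/4
F(10/3) = -2**(1/6)*uppergamma(7/6, 3/2) + 3**(1/6)/153 + 2**(1/6)*uppergamma(7/6, 1) + 3*2**(2/3)/5

back out the shared t-power: t on [0, sqrt(2)); exp(-t**2/2) on [sqrt(2), sqrt(3)); t**(-8) on [sqrt(3), ∞)
peel off the power substitution: sqrt(t) on [0, 2); exp(-t/2) on [2, 3); t**(-4) on [3, ∞)
breakpoints sqrt(2), sqrt(3): one integral from each of the 3 segments
∫ over [0, sqrt(2)) of 1·t^(s-1) joins the sum
on [sqrt(2), sqrt(3)) integrate f = exp(-t**2/2)/t against the kernel
piece [sqrt(3), ∞): integrate t**(-9) against the kernel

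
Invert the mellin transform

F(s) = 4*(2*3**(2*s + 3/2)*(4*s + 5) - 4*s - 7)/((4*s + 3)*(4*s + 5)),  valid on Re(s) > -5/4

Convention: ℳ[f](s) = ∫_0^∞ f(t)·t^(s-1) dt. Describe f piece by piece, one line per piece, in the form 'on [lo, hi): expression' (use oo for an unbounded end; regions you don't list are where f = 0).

the power substitution comes off first: t**(5/2) on [0, 1); 2*t**(3/2) on [1, 3)
strip the shared t-power: t**(3/2) on [0, 1); 2*sqrt(t) on [1, 3)
decompose at 1; ℳ[f](s) sums the 2 pieces' integrals
[0, 1) adds the kernel integral of t**(5/4)
[1, 9) adds the kernel integral of 2*t**(3/4)

on [0, 1): t**(5/4)
on [1, 9): 2*t**(3/4)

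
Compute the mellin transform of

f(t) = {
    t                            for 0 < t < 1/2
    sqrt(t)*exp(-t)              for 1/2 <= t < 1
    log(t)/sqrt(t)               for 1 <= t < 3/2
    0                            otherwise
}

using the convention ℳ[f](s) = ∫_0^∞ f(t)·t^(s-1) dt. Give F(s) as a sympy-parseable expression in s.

2**(1/2 - s)*(6*2**(s + 1/2)*(s + 1)*(8*s - (2*s + 1)**2)*uppergamma(s + 1/2, 1/2) - 6*2**(s + 1/2)*(s + 1)*(8*s - (2*s + 1)**2)*uppergamma(s + 1/2, 1) - 24*2**(s + 1/2)*(s + 1) + 3**(s + 1/2)*(s + 1)*(2*s + 1)*(-8*log(3) + 8*log(2)) + 3**(s + 1/2)*(s + 1)*(-16*log(2) + 16*log(3)) + 16*3**(s + 1/2)*(s + 1) + 3*sqrt(2)*(8*s - (2*s + 1)**2))/(12*(s + 1)*(8*s - (2*s + 1)**2))
  Re(s) > -1

remove the shared t-power first: sqrt(t) on [0, 1/2); exp(-t) on [1/2, 1); log(t)/t on [1, 3/2)
breakpoints 1/2, 1: one integral from each of the 3 segments
segment 0 to 1/2 holds t; add its integral
the [1/2, 1) slice contributes ∫ sqrt(t)*exp(-t)·t^(s-1) dt
∫ log(t)/sqrt(t)·t^(s-1) over [1, 3/2)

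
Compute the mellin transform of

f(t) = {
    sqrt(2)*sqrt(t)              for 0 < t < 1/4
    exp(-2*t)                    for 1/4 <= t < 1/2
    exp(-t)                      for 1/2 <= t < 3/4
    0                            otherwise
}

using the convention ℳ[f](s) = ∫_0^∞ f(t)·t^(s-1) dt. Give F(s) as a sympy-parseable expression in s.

peel off the common scale on t: sqrt(t) on [0, 1/2); exp(-t) on [1/2, 1); exp(-t/2) on [1, 3/2)
f breaks at 1/4, 1/2 into 3 integrals to sum
on [0, 1/4) integrate f = sqrt(2)*sqrt(t) against the kernel
between 1/4 and 1/2 the integrand is exp(-2*t)·t^(s-1)
over [1/2, 3/4), the kernel integral of exp(-t) enters the sum

(2**s*(2*s + 1)*uppergamma(s, 1/2) - 2**s*(2*s + 1)*uppergamma(s, 1) + 4**s*(2*s + 1)*uppergamma(s, 1/2) - 4**s*(2*s + 1)*uppergamma(s, 3/4) + sqrt(2))/(4**s*(2*s + 1))
  Re(s) > -1/2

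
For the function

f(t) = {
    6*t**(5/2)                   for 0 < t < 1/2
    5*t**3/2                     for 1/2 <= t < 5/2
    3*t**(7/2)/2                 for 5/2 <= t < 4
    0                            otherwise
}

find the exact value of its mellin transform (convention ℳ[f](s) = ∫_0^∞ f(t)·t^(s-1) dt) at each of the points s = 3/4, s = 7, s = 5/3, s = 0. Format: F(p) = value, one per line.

the 3 pieces separated at 1/2, 5/2 each add one integral
on [0, 1/2) integrate f = 6*t**(5/2) against the kernel
∫ over [1/2, 5/2) of 5*t**3/2·t^(s-1) joins the sum
segment [5/2, 4) carries 3*t**(7/2)/2; integrate it

F(3/4) = -1875*2**(3/4)*5**(1/4)/272 - 2**(1/4)/24 + 3*2**(3/4)/26 + 125*2**(1/4)*5**(3/4)/24 + 1536*sqrt(2)/17
F(7) = -9765625*sqrt(10)/14336 + 3*sqrt(2)/4864 + 1082286745/3584
F(5/3) = -28125*2**(5/6)*5**(1/6)/1984 + 9*2**(5/6)/200 + 9375*2**(1/3)*5**(2/3)/896 + 8257071*2**(1/3)/27776
F(0) = -375*sqrt(10)/112 + 3*sqrt(2)/10 + 5693/84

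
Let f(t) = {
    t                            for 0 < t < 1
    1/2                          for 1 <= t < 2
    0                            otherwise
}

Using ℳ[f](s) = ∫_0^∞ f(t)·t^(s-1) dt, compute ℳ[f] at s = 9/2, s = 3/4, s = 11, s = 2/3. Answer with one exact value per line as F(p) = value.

F(9/2) = 7/99 + 16*sqrt(2)/9
F(3/4) = -2/21 + 2*2**(3/4)/3
F(11) = 12293/132
F(2/3) = -3/20 + 3*2**(2/3)/4

the 2 pieces separated at 1 each add one integral
on [0, 1): add ∫ t·t^(s-1) dt
[1, 2) adds the kernel integral of 1/2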